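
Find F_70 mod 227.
66

Matrix identity: Q^n = [[F_(n+1), F_n], [F_n, F_(n-1)]] with Q = [[1,1],[1,0]].
n = 70 = 1000110₂. Square-and-multiply, entries mod 227:
Q^1 = [[1,1],[1,0]]
Q^2 = (Q^1)² = [[2,1],[1,1]]
Q^4 = (Q^2)² = [[5,3],[3,2]]
Q^8 = (Q^4)² = [[34,21],[21,13]]
Q^17 = (Q^8)²·Q = [[87,8],[8,79]]
Q^35 = (Q^17)²·Q = [[108,142],[142,193]]
Q^70 = (Q^35)² = [[48,66],[66,209]]
F_70 mod 227 = Q^70[0][1] = 66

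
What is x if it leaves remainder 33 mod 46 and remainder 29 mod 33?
953

Using Chinese Remainder Theorem:
M = 46 × 33 = 1518
M1 = 33, M2 = 46
y1 = 33^(-1) mod 46 = 7
y2 = 46^(-1) mod 33 = 28
x = (33×33×7 + 29×46×28) mod 1518 = 953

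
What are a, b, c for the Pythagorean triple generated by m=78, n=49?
(3683, 7644, 8485)

Euclid's formula: a = m² - n², b = 2mn, c = m² + n²
m = 78, n = 49
a = 78² - 49² = 6084 - 2401 = 3683
b = 2 × 78 × 49 = 7644
c = 78² + 49² = 6084 + 2401 = 8485
Verification: 3683² + 7644² = 13564489 + 58430736 = 71995225 = 8485² ✓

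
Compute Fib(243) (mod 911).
830

Matrix identity: Q^n = [[F_(n+1), F_n], [F_n, F_(n-1)]] with Q = [[1,1],[1,0]].
n = 243 = 11110011₂. Square-and-multiply, entries mod 911:
Q^1 = [[1,1],[1,0]]
Q^3 = (Q^1)²·Q = [[3,2],[2,1]]
Q^7 = (Q^3)²·Q = [[21,13],[13,8]]
Q^15 = (Q^7)²·Q = [[76,610],[610,377]]
Q^30 = (Q^15)² = [[722,297],[297,425]]
Q^60 = (Q^30)² = [[34,856],[856,89]]
Q^121 = (Q^60)²·Q = [[149,537],[537,523]]
Q^243 = (Q^121)²·Q = [[27,830],[830,108]]
F_243 mod 911 = Q^243[0][1] = 830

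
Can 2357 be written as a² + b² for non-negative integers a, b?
26² + 41² (a=26, b=41)

Factorization: 2357 = 2357
By Fermat: n is sum of two squares iff every prime p ≡ 3 (mod 4) appears to even power.
All primes ≡ 3 (mod 4) appear to even power.
Search a = 0, 1, 2, … for 2357 - a² a perfect square: first hit at a = 26: 2357 - 676 = 1681 = 41².
2357 = 26² + 41² = 676 + 1681 ✓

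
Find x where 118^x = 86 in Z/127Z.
103

Baby-step giant-step with step n = ⌈√127⌉ = 12.
Baby steps 118^j mod 127 (j:value) for j=0..11: 0:1, 1:118, 2:81, 3:33, 4:84, 5:6, 6:73, 7:105, 8:71, 9:123, 10:36, 11:57.
Giant-step multiplier: 118^(-12) ≡ 118^(126-12) = 118^114 ≡ 76 (mod 127).
Giant steps γ_i = 86·76^i mod 127: γ_0=86, γ_1=59, γ_2=39, γ_3=43, γ_4=93, γ_5=83, γ_6=85, γ_7=110, γ_8=105 (in table at j=7).
x = i·n + j = 8·12 + 7 = 103.
Check: 118^103 ≡ 86 (mod 127).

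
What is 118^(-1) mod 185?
127

gcd(118, 185) = 1, so the inverse exists.
Extended Euclidean algorithm on (185, 118):
185 = 1 × 118 + 67  ⟹  67 = (1)·185 + (-1)·118
118 = 1 × 67 + 51  ⟹  51 = (-1)·185 + (2)·118
67 = 1 × 51 + 16  ⟹  16 = (2)·185 + (-3)·118
51 = 3 × 16 + 3  ⟹  3 = (-7)·185 + (11)·118
16 = 5 × 3 + 1  ⟹  1 = (37)·185 + (-58)·118
So (-58)·118 ≡ 1 (mod 185), i.e. 118^(-1) ≡ -58 ≡ 127 (mod 185).
Check: 118 × 127 = 14986 ≡ 1 (mod 185)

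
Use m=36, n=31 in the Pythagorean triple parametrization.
(335, 2232, 2257)

Euclid's formula: a = m² - n², b = 2mn, c = m² + n²
m = 36, n = 31
a = 36² - 31² = 1296 - 961 = 335
b = 2 × 36 × 31 = 2232
c = 36² + 31² = 1296 + 961 = 2257
Verification: 335² + 2232² = 112225 + 4981824 = 5094049 = 2257² ✓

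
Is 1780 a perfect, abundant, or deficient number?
abundant

Proper divisors of 1780: sum = 1 + 2 + 4 + 5 + 10 + 20 + 89 + 178 + 356 + 445 + 890 = 2000
Since 2000 > 1780, 1780 is abundant.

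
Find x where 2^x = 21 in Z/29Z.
17

Baby-step giant-step with step n = ⌈√29⌉ = 6.
Baby steps 2^j mod 29 (j:value) for j=0..5: 0:1, 1:2, 2:4, 3:8, 4:16, 5:3.
Giant-step multiplier: 2^(-6) ≡ 2^(28-6) = 2^22 ≡ 5 (mod 29).
Giant steps γ_i = 21·5^i mod 29: γ_0=21, γ_1=18, γ_2=3 (in table at j=5).
x = i·n + j = 2·6 + 5 = 17.
Check: 2^17 ≡ 21 (mod 29).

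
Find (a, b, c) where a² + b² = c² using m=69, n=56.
(1625, 7728, 7897)

Euclid's formula: a = m² - n², b = 2mn, c = m² + n²
m = 69, n = 56
a = 69² - 56² = 4761 - 3136 = 1625
b = 2 × 69 × 56 = 7728
c = 69² + 56² = 4761 + 3136 = 7897
Verification: 1625² + 7728² = 2640625 + 59721984 = 62362609 = 7897² ✓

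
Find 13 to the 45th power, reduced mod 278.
125

Repeated squaring. Binary of 45 = 101101.
13^1 ≡ 13 (mod 278); 13^2 ≡ 169 (mod 278); 13^4 ≡ 205 (mod 278); 13^8 ≡ 47 (mod 278); 13^16 ≡ 263 (mod 278); 13^32 ≡ 225 (mod 278)
13^45 = 13^1 × 13^4 × 13^8 × 13^32 ≡ 125 (mod 278)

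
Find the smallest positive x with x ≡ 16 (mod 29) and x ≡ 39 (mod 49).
480

Using Chinese Remainder Theorem:
M = 29 × 49 = 1421
M1 = 49, M2 = 29
y1 = 49^(-1) mod 29 = 16
y2 = 29^(-1) mod 49 = 22
x = (16×49×16 + 39×29×22) mod 1421 = 480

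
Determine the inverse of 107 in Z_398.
93

gcd(107, 398) = 1, so the inverse exists.
Extended Euclidean algorithm on (398, 107):
398 = 3 × 107 + 77  ⟹  77 = (1)·398 + (-3)·107
107 = 1 × 77 + 30  ⟹  30 = (-1)·398 + (4)·107
77 = 2 × 30 + 17  ⟹  17 = (3)·398 + (-11)·107
30 = 1 × 17 + 13  ⟹  13 = (-4)·398 + (15)·107
17 = 1 × 13 + 4  ⟹  4 = (7)·398 + (-26)·107
13 = 3 × 4 + 1  ⟹  1 = (-25)·398 + (93)·107
So (93)·107 ≡ 1 (mod 398), i.e. 107^(-1) ≡ 93 (mod 398).
Check: 107 × 93 = 9951 ≡ 1 (mod 398)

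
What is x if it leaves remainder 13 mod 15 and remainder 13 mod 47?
13

Using Chinese Remainder Theorem:
M = 15 × 47 = 705
M1 = 47, M2 = 15
y1 = 47^(-1) mod 15 = 8
y2 = 15^(-1) mod 47 = 22
x = (13×47×8 + 13×15×22) mod 705 = 13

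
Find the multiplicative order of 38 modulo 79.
13

79 is prime, so ord(38) divides φ(79) = 78.
Divisors of 78: 1, 2, 3, 6, 13, 26, 39, 78.
Repeated squaring: 38^1 ≡ 38, 38^2 ≡ 22, 38^4 ≡ 10, 38^8 ≡ 21, 38^16 ≡ 46, 38^32 ≡ 62, 38^64 ≡ 52 (mod 79).
Test 38^d mod 79 for each divisor d in increasing order:
38^1 ≡ 38
38^2 ≡ 22
38^3 = 38^2·38^1 ≡ 46
38^6 = 38^4·38^2 ≡ 62
38^13 = 38^8·38^4·38^1 ≡ 1  ← first divisor giving 1
The order is 13.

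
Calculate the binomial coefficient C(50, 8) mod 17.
1

Using Lucas' theorem:
Write n=50 and k=8 in base 17:
n in base 17: [2, 16]
k in base 17: [0, 8]
C(50,8) mod 17 = ∏ C(n_i, k_i) mod 17
Digit binomials (mod 17): C(2,0) = 1; C(16,8) = 12870 ≡ 1
Product: 1 × 1 = 1 ≡ 1 (mod 17)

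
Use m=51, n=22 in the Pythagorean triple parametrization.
(2117, 2244, 3085)

Euclid's formula: a = m² - n², b = 2mn, c = m² + n²
m = 51, n = 22
a = 51² - 22² = 2601 - 484 = 2117
b = 2 × 51 × 22 = 2244
c = 51² + 22² = 2601 + 484 = 3085
Verification: 2117² + 2244² = 4481689 + 5035536 = 9517225 = 3085² ✓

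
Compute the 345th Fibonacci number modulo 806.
424

Matrix identity: Q^n = [[F_(n+1), F_n], [F_n, F_(n-1)]] with Q = [[1,1],[1,0]].
n = 345 = 101011001₂. Square-and-multiply, entries mod 806:
Q^1 = [[1,1],[1,0]]
Q^2 = (Q^1)² = [[2,1],[1,1]]
Q^5 = (Q^2)²·Q = [[8,5],[5,3]]
Q^10 = (Q^5)² = [[89,55],[55,34]]
Q^21 = (Q^10)²·Q = [[785,468],[468,317]]
Q^43 = (Q^21)²·Q = [[129,233],[233,702]]
Q^86 = (Q^43)² = [[2,183],[183,625]]
Q^172 = (Q^86)² = [[447,289],[289,158]]
Q^345 = (Q^172)²·Q = [[367,424],[424,749]]
F_345 mod 806 = Q^345[0][1] = 424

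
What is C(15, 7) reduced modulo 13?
0

Using Lucas' theorem:
Write n=15 and k=7 in base 13:
n in base 13: [1, 2]
k in base 13: [0, 7]
C(15,7) mod 13 = ∏ C(n_i, k_i) mod 13
Digit binomials (mod 13): C(1,0) = 1; C(2,7) = 0 (k_i > n_i)
Product: 1 × 0 = 0 ≡ 0 (mod 13)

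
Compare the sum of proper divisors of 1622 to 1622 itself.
deficient

Proper divisors of 1622: sum = 1 + 2 + 811 = 814
Since 814 < 1622, 1622 is deficient.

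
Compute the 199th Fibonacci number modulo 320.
141

Matrix identity: Q^n = [[F_(n+1), F_n], [F_n, F_(n-1)]] with Q = [[1,1],[1,0]].
n = 199 = 11000111₂. Square-and-multiply, entries mod 320:
Q^1 = [[1,1],[1,0]]
Q^3 = (Q^1)²·Q = [[3,2],[2,1]]
Q^6 = (Q^3)² = [[13,8],[8,5]]
Q^12 = (Q^6)² = [[233,144],[144,89]]
Q^24 = (Q^12)² = [[145,288],[288,177]]
Q^49 = (Q^24)²·Q = [[225,289],[289,256]]
Q^99 = (Q^49)²·Q = [[195,66],[66,129]]
Q^199 = (Q^99)²·Q = [[85,141],[141,264]]
F_199 mod 320 = Q^199[0][1] = 141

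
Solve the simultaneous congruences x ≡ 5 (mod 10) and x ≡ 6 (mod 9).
15

Using Chinese Remainder Theorem:
M = 10 × 9 = 90
M1 = 9, M2 = 10
y1 = 9^(-1) mod 10 = 9
y2 = 10^(-1) mod 9 = 1
x = (5×9×9 + 6×10×1) mod 90 = 15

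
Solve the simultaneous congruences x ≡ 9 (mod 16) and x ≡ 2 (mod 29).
89

Using Chinese Remainder Theorem:
M = 16 × 29 = 464
M1 = 29, M2 = 16
y1 = 29^(-1) mod 16 = 5
y2 = 16^(-1) mod 29 = 20
x = (9×29×5 + 2×16×20) mod 464 = 89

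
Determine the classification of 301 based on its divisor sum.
deficient

Proper divisors of 301: sum = 1 + 7 + 43 = 51
Since 51 < 301, 301 is deficient.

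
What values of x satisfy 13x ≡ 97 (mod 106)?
x ≡ 89 (mod 106)

gcd(13, 106) = 1, which divides 97, so solutions exist.
Find 13^(-1) mod 106 by the extended Euclidean algorithm:
106 = 8 × 13 + 2  ⟹  2 = (1)·106 + (-8)·13
13 = 6 × 2 + 1  ⟹  1 = (-6)·106 + (49)·13
So (49)·13 ≡ 1 (mod 106), i.e. 13^(-1) ≡ 49 (mod 106).
x ≡ 49 × 97 = 4753 ≡ 89 (mod 106).
Check: 13 × 89 = 1157 ≡ 97 (mod 106).
Unique solution: x ≡ 89 (mod 106)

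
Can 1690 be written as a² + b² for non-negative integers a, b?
3² + 41² (a=3, b=41)

Factorization: 1690 = 2 × 5 × 13^2
By Fermat: n is sum of two squares iff every prime p ≡ 3 (mod 4) appears to even power.
All primes ≡ 3 (mod 4) appear to even power.
Search a = 0, 1, 2, … for 1690 - a² a perfect square: first hit at a = 3: 1690 - 9 = 1681 = 41².
1690 = 3² + 41² = 9 + 1681 ✓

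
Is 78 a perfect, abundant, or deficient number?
abundant

Proper divisors of 78: sum = 1 + 2 + 3 + 6 + 13 + 26 + 39 = 90
Since 90 > 78, 78 is abundant.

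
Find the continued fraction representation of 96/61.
[1; 1, 1, 2, 1, 8]

Euclidean algorithm steps:
96 = 1 × 61 + 35
61 = 1 × 35 + 26
35 = 1 × 26 + 9
26 = 2 × 9 + 8
9 = 1 × 8 + 1
8 = 8 × 1 + 0
Continued fraction: [1; 1, 1, 2, 1, 8]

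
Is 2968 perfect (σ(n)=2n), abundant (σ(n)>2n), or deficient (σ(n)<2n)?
abundant

Proper divisors of 2968: sum = 1 + 2 + 4 + 7 + 8 + 14 + 28 + 53 + 56 + 106 + 212 + 371 + 424 + 742 + 1484 = 3512
Since 3512 > 2968, 2968 is abundant.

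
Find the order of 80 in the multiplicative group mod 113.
112

113 is prime, so ord(80) divides φ(113) = 112.
Divisors of 112: 1, 2, 4, 7, 8, 14, 16, 28, 56, 112.
Repeated squaring: 80^1 ≡ 80, 80^2 ≡ 72, 80^4 ≡ 99, 80^8 ≡ 83, 80^16 ≡ 109, 80^32 ≡ 16, 80^64 ≡ 30 (mod 113).
Test 80^d mod 113 for each divisor d in increasing order:
80^1 ≡ 80
80^2 ≡ 72
80^4 ≡ 99
80^7 = 80^4·80^2·80^1 ≡ 42
80^8 ≡ 83
80^14 = 80^8·80^4·80^2 ≡ 69
80^16 ≡ 109
80^28 = 80^16·80^8·80^4 ≡ 15
80^56 = 80^32·80^16·80^8 ≡ 112
80^112 = 80^64·80^32·80^16 ≡ 1  ← first divisor giving 1
The order is 112.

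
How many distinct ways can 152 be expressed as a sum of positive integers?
49686288421

p(n) counts ways to write n as a sum of positive integers (order ignored).
Euler's pentagonal recurrence: p(k) = p(k-1) + p(k-2) - p(k-5) - p(k-7) + p(k-12) + p(k-15) - ... (offsets j(3j∓1)/2, signs ++--, p(0)=1, p(<0)=0).
DP table for k = 0..151: p(0)=1, p(1)=1, p(2)=2, p(3)=3, p(4)=5, p(5)=7, p(6)=11, p(7)=15, p(8)=22, p(9)=30, p(10)=42, p(11)=56, p(12)=77, p(13)=101, p(14)=135, p(15)=176, p(16)=231, p(17)=297, p(18)=385, p(19)=490, p(20)=627, p(21)=792, p(22)=1002, p(23)=1255, p(24)=1575, p(25)=1958, p(26)=2436, p(27)=3010, p(28)=3718, p(29)=4565, p(30)=5604, p(31)=6842, p(32)=8349, p(33)=10143, p(34)=12310, p(35)=14883, p(36)=17977, p(37)=21637, p(38)=26015, p(39)=31185, p(40)=37338, p(41)=44583, p(42)=53174, p(43)=63261, p(44)=75175, p(45)=89134, p(46)=105558, p(47)=124754, p(48)=147273, p(49)=173525, p(50)=204226, p(51)=239943, p(52)=281589, p(53)=329931, p(54)=386155, p(55)=451276, p(56)=526823, p(57)=614154, p(58)=715220, p(59)=831820, p(60)=966467, p(61)=1121505, p(62)=1300156, p(63)=1505499, p(64)=1741630, p(65)=2012558, p(66)=2323520, p(67)=2679689, p(68)=3087735, p(69)=3554345, p(70)=4087968, p(71)=4697205, p(72)=5392783, p(73)=6185689, p(74)=7089500, p(75)=8118264, p(76)=9289091, p(77)=10619863, p(78)=12132164, p(79)=13848650, p(80)=15796476, p(81)=18004327, p(82)=20506255, p(83)=23338469, p(84)=26543660, p(85)=30167357, p(86)=34262962, p(87)=38887673, p(88)=44108109, p(89)=49995925, p(90)=56634173, p(91)=64112359, p(92)=72533807, p(93)=82010177, p(94)=92669720, p(95)=104651419, p(96)=118114304, p(97)=133230930, p(98)=150198136, p(99)=169229875, p(100)=190569292, p(101)=214481126, p(102)=241265379, p(103)=271248950, p(104)=304801365, p(105)=342325709, p(106)=384276336, p(107)=431149389, p(108)=483502844, p(109)=541946240, p(110)=607163746, p(111)=679903203, p(112)=761002156, p(113)=851376628, p(114)=952050665, p(115)=1064144451, p(116)=1188908248, p(117)=1327710076, p(118)=1482074143, p(119)=1653668665, p(120)=1844349560, p(121)=2056148051, p(122)=2291320912, p(123)=2552338241, p(124)=2841940500, p(125)=3163127352, p(126)=3519222692, p(127)=3913864295, p(128)=4351078600, p(129)=4835271870, p(130)=5371315400, p(131)=5964539504, p(132)=6620830889, p(133)=7346629512, p(134)=8149040695, p(135)=9035836076, p(136)=10015581680, p(137)=11097645016, p(138)=12292341831, p(139)=13610949895, p(140)=15065878135, p(141)=16670689208, p(142)=18440293320, p(143)=20390982757, p(144)=22540654445, p(145)=24908858009, p(146)=27517052599, p(147)=30388671978, p(148)=33549419497, p(149)=37027355200, p(150)=40853235313, p(151)=45060624582.
Final step: p(152) = p(151) + p(150) - p(147) - p(145) + p(140) + p(137) - p(130) - p(126) + p(117) + p(112) - p(101) - p(95) + p(82) + p(75) - p(60) - p(52) + p(35) + p(26) - p(7)
= 45060624582 + 40853235313 - 30388671978 - 24908858009 + 15065878135 + 11097645016 - 5371315400 - 3519222692 + 1327710076 + 761002156 - 214481126 - 104651419 + 20506255 + 8118264 - 966467 - 281589 + 14883 + 2436 - 15
= 49686288421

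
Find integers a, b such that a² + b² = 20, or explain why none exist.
2² + 4² (a=2, b=4)

Factorization: 20 = 2^2 × 5
By Fermat: n is sum of two squares iff every prime p ≡ 3 (mod 4) appears to even power.
All primes ≡ 3 (mod 4) appear to even power.
Search a = 0, 1, 2, … for 20 - a² a perfect square: first hit at a = 2: 20 - 4 = 16 = 4².
20 = 2² + 4² = 4 + 16 ✓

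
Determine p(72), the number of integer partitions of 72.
5392783

p(n) counts ways to write n as a sum of positive integers (order ignored).
Euler's pentagonal recurrence: p(k) = p(k-1) + p(k-2) - p(k-5) - p(k-7) + p(k-12) + p(k-15) - ... (offsets j(3j∓1)/2, signs ++--, p(0)=1, p(<0)=0).
DP table for k = 0..71: p(0)=1, p(1)=1, p(2)=2, p(3)=3, p(4)=5, p(5)=7, p(6)=11, p(7)=15, p(8)=22, p(9)=30, p(10)=42, p(11)=56, p(12)=77, p(13)=101, p(14)=135, p(15)=176, p(16)=231, p(17)=297, p(18)=385, p(19)=490, p(20)=627, p(21)=792, p(22)=1002, p(23)=1255, p(24)=1575, p(25)=1958, p(26)=2436, p(27)=3010, p(28)=3718, p(29)=4565, p(30)=5604, p(31)=6842, p(32)=8349, p(33)=10143, p(34)=12310, p(35)=14883, p(36)=17977, p(37)=21637, p(38)=26015, p(39)=31185, p(40)=37338, p(41)=44583, p(42)=53174, p(43)=63261, p(44)=75175, p(45)=89134, p(46)=105558, p(47)=124754, p(48)=147273, p(49)=173525, p(50)=204226, p(51)=239943, p(52)=281589, p(53)=329931, p(54)=386155, p(55)=451276, p(56)=526823, p(57)=614154, p(58)=715220, p(59)=831820, p(60)=966467, p(61)=1121505, p(62)=1300156, p(63)=1505499, p(64)=1741630, p(65)=2012558, p(66)=2323520, p(67)=2679689, p(68)=3087735, p(69)=3554345, p(70)=4087968, p(71)=4697205.
Final step: p(72) = p(71) + p(70) - p(67) - p(65) + p(60) + p(57) - p(50) - p(46) + p(37) + p(32) - p(21) - p(15) + p(2)
= 4697205 + 4087968 - 2679689 - 2012558 + 966467 + 614154 - 204226 - 105558 + 21637 + 8349 - 792 - 176 + 2
= 5392783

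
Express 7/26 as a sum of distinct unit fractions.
1/4 + 1/52

Greedy algorithm:
7/26: ceiling(26/7) = 4, use 1/4
1/52: ceiling(52/1) = 52, use 1/52
Result: 7/26 = 1/4 + 1/52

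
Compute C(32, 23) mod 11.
10

Using Lucas' theorem:
Write n=32 and k=23 in base 11:
n in base 11: [2, 10]
k in base 11: [2, 1]
C(32,23) mod 11 = ∏ C(n_i, k_i) mod 11
Digit binomials (mod 11): C(2,2) = 1; C(10,1) = 10
Product: 1 × 10 = 10 ≡ 10 (mod 11)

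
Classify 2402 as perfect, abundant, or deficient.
deficient

Proper divisors of 2402: sum = 1 + 2 + 1201 = 1204
Since 1204 < 2402, 2402 is deficient.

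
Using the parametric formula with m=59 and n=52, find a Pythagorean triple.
(777, 6136, 6185)

Euclid's formula: a = m² - n², b = 2mn, c = m² + n²
m = 59, n = 52
a = 59² - 52² = 3481 - 2704 = 777
b = 2 × 59 × 52 = 6136
c = 59² + 52² = 3481 + 2704 = 6185
Verification: 777² + 6136² = 603729 + 37650496 = 38254225 = 6185² ✓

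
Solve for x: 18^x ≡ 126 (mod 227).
95

Baby-step giant-step with step n = ⌈√227⌉ = 16.
Baby steps 18^j mod 227 (j:value) for j=0..15: 0:1, 1:18, 2:97, 3:157, 4:102, 5:20, 6:133, 7:124, 8:189, 9:224, 10:173, 11:163, 12:210, 13:148, 14:167, 15:55.
Giant-step multiplier: 18^(-16) ≡ 18^(226-16) = 18^210 ≡ 36 (mod 227).
Giant steps γ_i = 126·36^i mod 227: γ_0=126, γ_1=223, γ_2=83, γ_3=37, γ_4=197, γ_5=55 (in table at j=15).
x = i·n + j = 5·16 + 15 = 95.
Check: 18^95 ≡ 126 (mod 227).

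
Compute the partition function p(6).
11

p(n) counts ways to write n as a sum of positive integers (order ignored).
Examples: 6; 5 + 1; 4 + 2; 4 + 1 + 1; 3 + 3; ... (11 total)
p(6) = 11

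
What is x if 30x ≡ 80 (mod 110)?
x ≡ 10 (mod 11)

gcd(30, 110) = 10, which divides 80, so solutions exist.
Divide through by 10: 3x ≡ 8 (mod 11).
Find 3^(-1) mod 11 by the extended Euclidean algorithm:
11 = 3 × 3 + 2  ⟹  2 = (1)·11 + (-3)·3
3 = 1 × 2 + 1  ⟹  1 = (-1)·11 + (4)·3
So (4)·3 ≡ 1 (mod 11), i.e. 3^(-1) ≡ 4 (mod 11).
x ≡ 4 × 8 = 32 ≡ 10 (mod 11).
Check: 30 × 10 = 300 ≡ 80 (mod 110).
x ≡ 10 (mod 11), giving 10 solutions mod 110.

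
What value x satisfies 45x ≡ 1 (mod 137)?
67

gcd(45, 137) = 1, so the inverse exists.
Extended Euclidean algorithm on (137, 45):
137 = 3 × 45 + 2  ⟹  2 = (1)·137 + (-3)·45
45 = 22 × 2 + 1  ⟹  1 = (-22)·137 + (67)·45
So (67)·45 ≡ 1 (mod 137), i.e. 45^(-1) ≡ 67 (mod 137).
Check: 45 × 67 = 3015 ≡ 1 (mod 137)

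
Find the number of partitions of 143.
20390982757

p(n) counts ways to write n as a sum of positive integers (order ignored).
Euler's pentagonal recurrence: p(k) = p(k-1) + p(k-2) - p(k-5) - p(k-7) + p(k-12) + p(k-15) - ... (offsets j(3j∓1)/2, signs ++--, p(0)=1, p(<0)=0).
DP table for k = 0..142: p(0)=1, p(1)=1, p(2)=2, p(3)=3, p(4)=5, p(5)=7, p(6)=11, p(7)=15, p(8)=22, p(9)=30, p(10)=42, p(11)=56, p(12)=77, p(13)=101, p(14)=135, p(15)=176, p(16)=231, p(17)=297, p(18)=385, p(19)=490, p(20)=627, p(21)=792, p(22)=1002, p(23)=1255, p(24)=1575, p(25)=1958, p(26)=2436, p(27)=3010, p(28)=3718, p(29)=4565, p(30)=5604, p(31)=6842, p(32)=8349, p(33)=10143, p(34)=12310, p(35)=14883, p(36)=17977, p(37)=21637, p(38)=26015, p(39)=31185, p(40)=37338, p(41)=44583, p(42)=53174, p(43)=63261, p(44)=75175, p(45)=89134, p(46)=105558, p(47)=124754, p(48)=147273, p(49)=173525, p(50)=204226, p(51)=239943, p(52)=281589, p(53)=329931, p(54)=386155, p(55)=451276, p(56)=526823, p(57)=614154, p(58)=715220, p(59)=831820, p(60)=966467, p(61)=1121505, p(62)=1300156, p(63)=1505499, p(64)=1741630, p(65)=2012558, p(66)=2323520, p(67)=2679689, p(68)=3087735, p(69)=3554345, p(70)=4087968, p(71)=4697205, p(72)=5392783, p(73)=6185689, p(74)=7089500, p(75)=8118264, p(76)=9289091, p(77)=10619863, p(78)=12132164, p(79)=13848650, p(80)=15796476, p(81)=18004327, p(82)=20506255, p(83)=23338469, p(84)=26543660, p(85)=30167357, p(86)=34262962, p(87)=38887673, p(88)=44108109, p(89)=49995925, p(90)=56634173, p(91)=64112359, p(92)=72533807, p(93)=82010177, p(94)=92669720, p(95)=104651419, p(96)=118114304, p(97)=133230930, p(98)=150198136, p(99)=169229875, p(100)=190569292, p(101)=214481126, p(102)=241265379, p(103)=271248950, p(104)=304801365, p(105)=342325709, p(106)=384276336, p(107)=431149389, p(108)=483502844, p(109)=541946240, p(110)=607163746, p(111)=679903203, p(112)=761002156, p(113)=851376628, p(114)=952050665, p(115)=1064144451, p(116)=1188908248, p(117)=1327710076, p(118)=1482074143, p(119)=1653668665, p(120)=1844349560, p(121)=2056148051, p(122)=2291320912, p(123)=2552338241, p(124)=2841940500, p(125)=3163127352, p(126)=3519222692, p(127)=3913864295, p(128)=4351078600, p(129)=4835271870, p(130)=5371315400, p(131)=5964539504, p(132)=6620830889, p(133)=7346629512, p(134)=8149040695, p(135)=9035836076, p(136)=10015581680, p(137)=11097645016, p(138)=12292341831, p(139)=13610949895, p(140)=15065878135, p(141)=16670689208, p(142)=18440293320.
Final step: p(143) = p(142) + p(141) - p(138) - p(136) + p(131) + p(128) - p(121) - p(117) + p(108) + p(103) - p(92) - p(86) + p(73) + p(66) - p(51) - p(43) + p(26) + p(17)
= 18440293320 + 16670689208 - 12292341831 - 10015581680 + 5964539504 + 4351078600 - 2056148051 - 1327710076 + 483502844 + 271248950 - 72533807 - 34262962 + 6185689 + 2323520 - 239943 - 63261 + 2436 + 297
= 20390982757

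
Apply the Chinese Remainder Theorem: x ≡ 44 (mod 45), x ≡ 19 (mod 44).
899

Using Chinese Remainder Theorem:
M = 45 × 44 = 1980
M1 = 44, M2 = 45
y1 = 44^(-1) mod 45 = 44
y2 = 45^(-1) mod 44 = 1
x = (44×44×44 + 19×45×1) mod 1980 = 899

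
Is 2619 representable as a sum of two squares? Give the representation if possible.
Not possible

Factorization: 2619 = 3^3 × 97
By Fermat: n is sum of two squares iff every prime p ≡ 3 (mod 4) appears to even power.
Prime(s) ≡ 3 (mod 4) with odd exponent: [(3, 3)]
Therefore 2619 cannot be expressed as a² + b².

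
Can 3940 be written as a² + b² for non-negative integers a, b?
24² + 58² (a=24, b=58)

Factorization: 3940 = 2^2 × 5 × 197
By Fermat: n is sum of two squares iff every prime p ≡ 3 (mod 4) appears to even power.
All primes ≡ 3 (mod 4) appear to even power.
Search a = 0, 1, 2, … for 3940 - a² a perfect square: first hit at a = 24: 3940 - 576 = 3364 = 58².
3940 = 24² + 58² = 576 + 3364 ✓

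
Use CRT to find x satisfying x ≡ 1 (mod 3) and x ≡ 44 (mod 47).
91

Using Chinese Remainder Theorem:
M = 3 × 47 = 141
M1 = 47, M2 = 3
y1 = 47^(-1) mod 3 = 2
y2 = 3^(-1) mod 47 = 16
x = (1×47×2 + 44×3×16) mod 141 = 91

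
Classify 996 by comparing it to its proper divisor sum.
abundant

Proper divisors of 996: sum = 1 + 2 + 3 + 4 + 6 + 12 + 83 + 166 + 249 + 332 + 498 = 1356
Since 1356 > 996, 996 is abundant.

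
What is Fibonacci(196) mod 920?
187

Matrix identity: Q^n = [[F_(n+1), F_n], [F_n, F_(n-1)]] with Q = [[1,1],[1,0]].
n = 196 = 11000100₂. Square-and-multiply, entries mod 920:
Q^1 = [[1,1],[1,0]]
Q^3 = (Q^1)²·Q = [[3,2],[2,1]]
Q^6 = (Q^3)² = [[13,8],[8,5]]
Q^12 = (Q^6)² = [[233,144],[144,89]]
Q^24 = (Q^12)² = [[505,368],[368,137]]
Q^49 = (Q^24)²·Q = [[185,369],[369,736]]
Q^98 = (Q^49)² = [[186,369],[369,737]]
Q^196 = (Q^98)² = [[557,187],[187,370]]
F_196 mod 920 = Q^196[0][1] = 187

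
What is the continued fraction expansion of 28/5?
[5; 1, 1, 2]

Euclidean algorithm steps:
28 = 5 × 5 + 3
5 = 1 × 3 + 2
3 = 1 × 2 + 1
2 = 2 × 1 + 0
Continued fraction: [5; 1, 1, 2]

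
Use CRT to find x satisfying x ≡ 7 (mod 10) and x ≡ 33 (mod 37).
107

Using Chinese Remainder Theorem:
M = 10 × 37 = 370
M1 = 37, M2 = 10
y1 = 37^(-1) mod 10 = 3
y2 = 10^(-1) mod 37 = 26
x = (7×37×3 + 33×10×26) mod 370 = 107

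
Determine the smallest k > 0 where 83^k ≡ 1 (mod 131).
130

131 is prime, so ord(83) divides φ(131) = 130.
Divisors of 130: 1, 2, 5, 10, 13, 26, 65, 130.
Repeated squaring: 83^1 ≡ 83, 83^2 ≡ 77, 83^4 ≡ 34, 83^8 ≡ 108, 83^16 ≡ 5, 83^32 ≡ 25, 83^64 ≡ 101, 83^128 ≡ 114 (mod 131).
Test 83^d mod 131 for each divisor d in increasing order:
83^1 ≡ 83
83^2 ≡ 77
83^5 = 83^4·83^1 ≡ 71
83^10 = 83^8·83^2 ≡ 63
83^13 = 83^8·83^4·83^1 ≡ 70
83^26 = 83^16·83^8·83^2 ≡ 53
83^65 = 83^64·83^1 ≡ 130
83^130 = 83^128·83^2 ≡ 1  ← first divisor giving 1
The order is 130.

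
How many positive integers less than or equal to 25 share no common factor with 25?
20

25 = 5^2
φ(n) = n × ∏(1 - 1/p) for each prime p dividing n
φ(25) = 25 × (1 - 1/5) = 20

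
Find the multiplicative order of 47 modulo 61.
3

61 is prime, so ord(47) divides φ(61) = 60.
Divisors of 60: 1, 2, 3, 4, 5, 6, 10, 12, 15, 20, 30, 60.
Repeated squaring: 47^1 ≡ 47, 47^2 ≡ 13, 47^4 ≡ 47, 47^8 ≡ 13, 47^16 ≡ 47, 47^32 ≡ 13 (mod 61).
Test 47^d mod 61 for each divisor d in increasing order:
47^1 ≡ 47
47^2 ≡ 13
47^3 = 47^2·47^1 ≡ 1  ← first divisor giving 1
The order is 3.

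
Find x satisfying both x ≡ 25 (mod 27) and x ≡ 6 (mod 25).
106

Using Chinese Remainder Theorem:
M = 27 × 25 = 675
M1 = 25, M2 = 27
y1 = 25^(-1) mod 27 = 13
y2 = 27^(-1) mod 25 = 13
x = (25×25×13 + 6×27×13) mod 675 = 106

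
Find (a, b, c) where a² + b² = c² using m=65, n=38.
(2781, 4940, 5669)

Euclid's formula: a = m² - n², b = 2mn, c = m² + n²
m = 65, n = 38
a = 65² - 38² = 4225 - 1444 = 2781
b = 2 × 65 × 38 = 4940
c = 65² + 38² = 4225 + 1444 = 5669
Verification: 2781² + 4940² = 7733961 + 24403600 = 32137561 = 5669² ✓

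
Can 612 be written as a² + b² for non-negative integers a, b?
6² + 24² (a=6, b=24)

Factorization: 612 = 2^2 × 3^2 × 17
By Fermat: n is sum of two squares iff every prime p ≡ 3 (mod 4) appears to even power.
All primes ≡ 3 (mod 4) appear to even power.
Search a = 0, 1, 2, … for 612 - a² a perfect square: first hit at a = 6: 612 - 36 = 576 = 24².
612 = 6² + 24² = 36 + 576 ✓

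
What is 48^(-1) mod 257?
166

gcd(48, 257) = 1, so the inverse exists.
Extended Euclidean algorithm on (257, 48):
257 = 5 × 48 + 17  ⟹  17 = (1)·257 + (-5)·48
48 = 2 × 17 + 14  ⟹  14 = (-2)·257 + (11)·48
17 = 1 × 14 + 3  ⟹  3 = (3)·257 + (-16)·48
14 = 4 × 3 + 2  ⟹  2 = (-14)·257 + (75)·48
3 = 1 × 2 + 1  ⟹  1 = (17)·257 + (-91)·48
So (-91)·48 ≡ 1 (mod 257), i.e. 48^(-1) ≡ -91 ≡ 166 (mod 257).
Check: 48 × 166 = 7968 ≡ 1 (mod 257)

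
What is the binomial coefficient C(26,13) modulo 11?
1

Using Lucas' theorem:
Write n=26 and k=13 in base 11:
n in base 11: [2, 4]
k in base 11: [1, 2]
C(26,13) mod 11 = ∏ C(n_i, k_i) mod 11
Digit binomials (mod 11): C(2,1) = 2; C(4,2) = 6
Product: 2 × 6 = 12 ≡ 1 (mod 11)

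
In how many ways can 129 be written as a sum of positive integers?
4835271870

p(n) counts ways to write n as a sum of positive integers (order ignored).
Euler's pentagonal recurrence: p(k) = p(k-1) + p(k-2) - p(k-5) - p(k-7) + p(k-12) + p(k-15) - ... (offsets j(3j∓1)/2, signs ++--, p(0)=1, p(<0)=0).
DP table for k = 0..128: p(0)=1, p(1)=1, p(2)=2, p(3)=3, p(4)=5, p(5)=7, p(6)=11, p(7)=15, p(8)=22, p(9)=30, p(10)=42, p(11)=56, p(12)=77, p(13)=101, p(14)=135, p(15)=176, p(16)=231, p(17)=297, p(18)=385, p(19)=490, p(20)=627, p(21)=792, p(22)=1002, p(23)=1255, p(24)=1575, p(25)=1958, p(26)=2436, p(27)=3010, p(28)=3718, p(29)=4565, p(30)=5604, p(31)=6842, p(32)=8349, p(33)=10143, p(34)=12310, p(35)=14883, p(36)=17977, p(37)=21637, p(38)=26015, p(39)=31185, p(40)=37338, p(41)=44583, p(42)=53174, p(43)=63261, p(44)=75175, p(45)=89134, p(46)=105558, p(47)=124754, p(48)=147273, p(49)=173525, p(50)=204226, p(51)=239943, p(52)=281589, p(53)=329931, p(54)=386155, p(55)=451276, p(56)=526823, p(57)=614154, p(58)=715220, p(59)=831820, p(60)=966467, p(61)=1121505, p(62)=1300156, p(63)=1505499, p(64)=1741630, p(65)=2012558, p(66)=2323520, p(67)=2679689, p(68)=3087735, p(69)=3554345, p(70)=4087968, p(71)=4697205, p(72)=5392783, p(73)=6185689, p(74)=7089500, p(75)=8118264, p(76)=9289091, p(77)=10619863, p(78)=12132164, p(79)=13848650, p(80)=15796476, p(81)=18004327, p(82)=20506255, p(83)=23338469, p(84)=26543660, p(85)=30167357, p(86)=34262962, p(87)=38887673, p(88)=44108109, p(89)=49995925, p(90)=56634173, p(91)=64112359, p(92)=72533807, p(93)=82010177, p(94)=92669720, p(95)=104651419, p(96)=118114304, p(97)=133230930, p(98)=150198136, p(99)=169229875, p(100)=190569292, p(101)=214481126, p(102)=241265379, p(103)=271248950, p(104)=304801365, p(105)=342325709, p(106)=384276336, p(107)=431149389, p(108)=483502844, p(109)=541946240, p(110)=607163746, p(111)=679903203, p(112)=761002156, p(113)=851376628, p(114)=952050665, p(115)=1064144451, p(116)=1188908248, p(117)=1327710076, p(118)=1482074143, p(119)=1653668665, p(120)=1844349560, p(121)=2056148051, p(122)=2291320912, p(123)=2552338241, p(124)=2841940500, p(125)=3163127352, p(126)=3519222692, p(127)=3913864295, p(128)=4351078600.
Final step: p(129) = p(128) + p(127) - p(124) - p(122) + p(117) + p(114) - p(107) - p(103) + p(94) + p(89) - p(78) - p(72) + p(59) + p(52) - p(37) - p(29) + p(12) + p(3)
= 4351078600 + 3913864295 - 2841940500 - 2291320912 + 1327710076 + 952050665 - 431149389 - 271248950 + 92669720 + 49995925 - 12132164 - 5392783 + 831820 + 281589 - 21637 - 4565 + 77 + 3
= 4835271870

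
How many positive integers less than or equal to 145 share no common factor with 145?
112

145 = 5 × 29
φ(n) = n × ∏(1 - 1/p) for each prime p dividing n
φ(145) = 145 × (1 - 1/5) × (1 - 1/29) = 112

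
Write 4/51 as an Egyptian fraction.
1/13 + 1/663

Greedy algorithm:
4/51: ceiling(51/4) = 13, use 1/13
1/663: ceiling(663/1) = 663, use 1/663
Result: 4/51 = 1/13 + 1/663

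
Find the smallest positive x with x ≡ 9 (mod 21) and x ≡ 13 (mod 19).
51

Using Chinese Remainder Theorem:
M = 21 × 19 = 399
M1 = 19, M2 = 21
y1 = 19^(-1) mod 21 = 10
y2 = 21^(-1) mod 19 = 10
x = (9×19×10 + 13×21×10) mod 399 = 51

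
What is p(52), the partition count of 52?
281589

p(n) counts ways to write n as a sum of positive integers (order ignored).
Euler's pentagonal recurrence: p(k) = p(k-1) + p(k-2) - p(k-5) - p(k-7) + p(k-12) + p(k-15) - ... (offsets j(3j∓1)/2, signs ++--, p(0)=1, p(<0)=0).
DP table for k = 0..51: p(0)=1, p(1)=1, p(2)=2, p(3)=3, p(4)=5, p(5)=7, p(6)=11, p(7)=15, p(8)=22, p(9)=30, p(10)=42, p(11)=56, p(12)=77, p(13)=101, p(14)=135, p(15)=176, p(16)=231, p(17)=297, p(18)=385, p(19)=490, p(20)=627, p(21)=792, p(22)=1002, p(23)=1255, p(24)=1575, p(25)=1958, p(26)=2436, p(27)=3010, p(28)=3718, p(29)=4565, p(30)=5604, p(31)=6842, p(32)=8349, p(33)=10143, p(34)=12310, p(35)=14883, p(36)=17977, p(37)=21637, p(38)=26015, p(39)=31185, p(40)=37338, p(41)=44583, p(42)=53174, p(43)=63261, p(44)=75175, p(45)=89134, p(46)=105558, p(47)=124754, p(48)=147273, p(49)=173525, p(50)=204226, p(51)=239943.
Final step: p(52) = p(51) + p(50) - p(47) - p(45) + p(40) + p(37) - p(30) - p(26) + p(17) + p(12) - p(1)
= 239943 + 204226 - 124754 - 89134 + 37338 + 21637 - 5604 - 2436 + 297 + 77 - 1
= 281589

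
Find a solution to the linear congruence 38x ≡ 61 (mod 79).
x ≡ 12 (mod 79)

gcd(38, 79) = 1, which divides 61, so solutions exist.
Find 38^(-1) mod 79 by the extended Euclidean algorithm:
79 = 2 × 38 + 3  ⟹  3 = (1)·79 + (-2)·38
38 = 12 × 3 + 2  ⟹  2 = (-12)·79 + (25)·38
3 = 1 × 2 + 1  ⟹  1 = (13)·79 + (-27)·38
So (-27)·38 ≡ 1 (mod 79), i.e. 38^(-1) ≡ -27 ≡ 52 (mod 79).
x ≡ 52 × 61 = 3172 ≡ 12 (mod 79).
Check: 38 × 12 = 456 ≡ 61 (mod 79).
Unique solution: x ≡ 12 (mod 79)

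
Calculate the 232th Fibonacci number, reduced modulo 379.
190

Matrix identity: Q^n = [[F_(n+1), F_n], [F_n, F_(n-1)]] with Q = [[1,1],[1,0]].
n = 232 = 11101000₂. Square-and-multiply, entries mod 379:
Q^1 = [[1,1],[1,0]]
Q^3 = (Q^1)²·Q = [[3,2],[2,1]]
Q^7 = (Q^3)²·Q = [[21,13],[13,8]]
Q^14 = (Q^7)² = [[231,377],[377,233]]
Q^29 = (Q^14)²·Q = [[135,305],[305,209]]
Q^58 = (Q^29)² = [[203,316],[316,266]]
Q^116 = (Q^58)² = [[77,15],[15,62]]
Q^232 = (Q^116)² = [[90,190],[190,279]]
F_232 mod 379 = Q^232[0][1] = 190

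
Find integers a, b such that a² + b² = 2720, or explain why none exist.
4² + 52² (a=4, b=52)

Factorization: 2720 = 2^5 × 5 × 17
By Fermat: n is sum of two squares iff every prime p ≡ 3 (mod 4) appears to even power.
All primes ≡ 3 (mod 4) appear to even power.
Search a = 0, 1, 2, … for 2720 - a² a perfect square: first hit at a = 4: 2720 - 16 = 2704 = 52².
2720 = 4² + 52² = 16 + 2704 ✓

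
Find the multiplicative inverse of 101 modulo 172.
109

gcd(101, 172) = 1, so the inverse exists.
Extended Euclidean algorithm on (172, 101):
172 = 1 × 101 + 71  ⟹  71 = (1)·172 + (-1)·101
101 = 1 × 71 + 30  ⟹  30 = (-1)·172 + (2)·101
71 = 2 × 30 + 11  ⟹  11 = (3)·172 + (-5)·101
30 = 2 × 11 + 8  ⟹  8 = (-7)·172 + (12)·101
11 = 1 × 8 + 3  ⟹  3 = (10)·172 + (-17)·101
8 = 2 × 3 + 2  ⟹  2 = (-27)·172 + (46)·101
3 = 1 × 2 + 1  ⟹  1 = (37)·172 + (-63)·101
So (-63)·101 ≡ 1 (mod 172), i.e. 101^(-1) ≡ -63 ≡ 109 (mod 172).
Check: 101 × 109 = 11009 ≡ 1 (mod 172)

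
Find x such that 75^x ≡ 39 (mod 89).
32

Baby-step giant-step with step n = ⌈√89⌉ = 10.
Baby steps 75^j mod 89 (j:value) for j=0..9: 0:1, 1:75, 2:18, 3:15, 4:57, 5:3, 6:47, 7:54, 8:45, 9:82.
Giant-step multiplier: 75^(-10) ≡ 75^(88-10) = 75^78 ≡ 10 (mod 89).
Giant steps γ_i = 39·10^i mod 89: γ_0=39, γ_1=34, γ_2=73, γ_3=18 (in table at j=2).
x = i·n + j = 3·10 + 2 = 32.
Check: 75^32 ≡ 39 (mod 89).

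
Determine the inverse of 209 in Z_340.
109

gcd(209, 340) = 1, so the inverse exists.
Extended Euclidean algorithm on (340, 209):
340 = 1 × 209 + 131  ⟹  131 = (1)·340 + (-1)·209
209 = 1 × 131 + 78  ⟹  78 = (-1)·340 + (2)·209
131 = 1 × 78 + 53  ⟹  53 = (2)·340 + (-3)·209
78 = 1 × 53 + 25  ⟹  25 = (-3)·340 + (5)·209
53 = 2 × 25 + 3  ⟹  3 = (8)·340 + (-13)·209
25 = 8 × 3 + 1  ⟹  1 = (-67)·340 + (109)·209
So (109)·209 ≡ 1 (mod 340), i.e. 209^(-1) ≡ 109 (mod 340).
Check: 209 × 109 = 22781 ≡ 1 (mod 340)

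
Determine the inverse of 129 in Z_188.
137

gcd(129, 188) = 1, so the inverse exists.
Extended Euclidean algorithm on (188, 129):
188 = 1 × 129 + 59  ⟹  59 = (1)·188 + (-1)·129
129 = 2 × 59 + 11  ⟹  11 = (-2)·188 + (3)·129
59 = 5 × 11 + 4  ⟹  4 = (11)·188 + (-16)·129
11 = 2 × 4 + 3  ⟹  3 = (-24)·188 + (35)·129
4 = 1 × 3 + 1  ⟹  1 = (35)·188 + (-51)·129
So (-51)·129 ≡ 1 (mod 188), i.e. 129^(-1) ≡ -51 ≡ 137 (mod 188).
Check: 129 × 137 = 17673 ≡ 1 (mod 188)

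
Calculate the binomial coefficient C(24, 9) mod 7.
2

Using Lucas' theorem:
Write n=24 and k=9 in base 7:
n in base 7: [3, 3]
k in base 7: [1, 2]
C(24,9) mod 7 = ∏ C(n_i, k_i) mod 7
Digit binomials (mod 7): C(3,1) = 3; C(3,2) = 3
Product: 3 × 3 = 9 ≡ 2 (mod 7)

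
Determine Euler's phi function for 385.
240

385 = 5 × 7 × 11
φ(n) = n × ∏(1 - 1/p) for each prime p dividing n
φ(385) = 385 × (1 - 1/5) × (1 - 1/7) × (1 - 1/11) = 240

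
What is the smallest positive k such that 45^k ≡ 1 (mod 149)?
74

149 is prime, so ord(45) divides φ(149) = 148.
Divisors of 148: 1, 2, 4, 37, 74, 148.
Repeated squaring: 45^1 ≡ 45, 45^2 ≡ 88, 45^4 ≡ 145, 45^8 ≡ 16, 45^16 ≡ 107, 45^32 ≡ 125, 45^64 ≡ 129, 45^128 ≡ 102 (mod 149).
Test 45^d mod 149 for each divisor d in increasing order:
45^1 ≡ 45
45^2 ≡ 88
45^4 ≡ 145
45^37 = 45^32·45^4·45^1 ≡ 148
45^74 = 45^64·45^8·45^2 ≡ 1  ← first divisor giving 1
The order is 74.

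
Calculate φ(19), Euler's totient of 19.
18

19 = 19
φ(n) = n × ∏(1 - 1/p) for each prime p dividing n
φ(19) = 19 × (1 - 1/19) = 18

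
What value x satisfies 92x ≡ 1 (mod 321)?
164

gcd(92, 321) = 1, so the inverse exists.
Extended Euclidean algorithm on (321, 92):
321 = 3 × 92 + 45  ⟹  45 = (1)·321 + (-3)·92
92 = 2 × 45 + 2  ⟹  2 = (-2)·321 + (7)·92
45 = 22 × 2 + 1  ⟹  1 = (45)·321 + (-157)·92
So (-157)·92 ≡ 1 (mod 321), i.e. 92^(-1) ≡ -157 ≡ 164 (mod 321).
Check: 92 × 164 = 15088 ≡ 1 (mod 321)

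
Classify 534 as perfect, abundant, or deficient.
abundant

Proper divisors of 534: sum = 1 + 2 + 3 + 6 + 89 + 178 + 267 = 546
Since 546 > 534, 534 is abundant.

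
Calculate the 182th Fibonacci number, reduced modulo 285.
191

Matrix identity: Q^n = [[F_(n+1), F_n], [F_n, F_(n-1)]] with Q = [[1,1],[1,0]].
n = 182 = 10110110₂. Square-and-multiply, entries mod 285:
Q^1 = [[1,1],[1,0]]
Q^2 = (Q^1)² = [[2,1],[1,1]]
Q^5 = (Q^2)²·Q = [[8,5],[5,3]]
Q^11 = (Q^5)²·Q = [[144,89],[89,55]]
Q^22 = (Q^11)² = [[157,41],[41,116]]
Q^45 = (Q^22)²·Q = [[188,110],[110,78]]
Q^91 = (Q^45)²·Q = [[39,134],[134,190]]
Q^182 = (Q^91)² = [[97,191],[191,191]]
F_182 mod 285 = Q^182[0][1] = 191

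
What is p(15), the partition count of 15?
176

p(n) counts ways to write n as a sum of positive integers (order ignored).
Euler's pentagonal recurrence: p(k) = p(k-1) + p(k-2) - p(k-5) - p(k-7) + p(k-12) + p(k-15) - ... (offsets j(3j∓1)/2, signs ++--, p(0)=1, p(<0)=0).
DP table for k = 0..14: p(0)=1, p(1)=1, p(2)=2, p(3)=3, p(4)=5, p(5)=7, p(6)=11, p(7)=15, p(8)=22, p(9)=30, p(10)=42, p(11)=56, p(12)=77, p(13)=101, p(14)=135.
Final step: p(15) = p(14) + p(13) - p(10) - p(8) + p(3) + p(0)
= 135 + 101 - 42 - 22 + 3 + 1
= 176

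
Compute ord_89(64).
11

89 is prime, so ord(64) divides φ(89) = 88.
Divisors of 88: 1, 2, 4, 8, 11, 22, 44, 88.
Repeated squaring: 64^1 ≡ 64, 64^2 ≡ 2, 64^4 ≡ 4, 64^8 ≡ 16, 64^16 ≡ 78, 64^32 ≡ 32, 64^64 ≡ 45 (mod 89).
Test 64^d mod 89 for each divisor d in increasing order:
64^1 ≡ 64
64^2 ≡ 2
64^4 ≡ 4
64^8 ≡ 16
64^11 = 64^8·64^2·64^1 ≡ 1  ← first divisor giving 1
The order is 11.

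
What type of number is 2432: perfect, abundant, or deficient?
abundant

Proper divisors of 2432: sum = 1 + 2 + 4 + 8 + 16 + 19 + 32 + 38 + 64 + 76 + 128 + 152 + 304 + 608 + 1216 = 2668
Since 2668 > 2432, 2432 is abundant.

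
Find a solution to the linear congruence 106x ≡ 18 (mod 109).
x ≡ 103 (mod 109)

gcd(106, 109) = 1, which divides 18, so solutions exist.
Find 106^(-1) mod 109 by the extended Euclidean algorithm:
109 = 1 × 106 + 3  ⟹  3 = (1)·109 + (-1)·106
106 = 35 × 3 + 1  ⟹  1 = (-35)·109 + (36)·106
So (36)·106 ≡ 1 (mod 109), i.e. 106^(-1) ≡ 36 (mod 109).
x ≡ 36 × 18 = 648 ≡ 103 (mod 109).
Check: 106 × 103 = 10918 ≡ 18 (mod 109).
Unique solution: x ≡ 103 (mod 109)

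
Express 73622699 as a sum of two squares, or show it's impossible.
Not possible

Factorization: 73622699 = 17 × 163^3
By Fermat: n is sum of two squares iff every prime p ≡ 3 (mod 4) appears to even power.
Prime(s) ≡ 3 (mod 4) with odd exponent: [(163, 3)]
Therefore 73622699 cannot be expressed as a² + b².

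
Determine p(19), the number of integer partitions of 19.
490

p(n) counts ways to write n as a sum of positive integers (order ignored).
Euler's pentagonal recurrence: p(k) = p(k-1) + p(k-2) - p(k-5) - p(k-7) + p(k-12) + p(k-15) - ... (offsets j(3j∓1)/2, signs ++--, p(0)=1, p(<0)=0).
DP table for k = 0..18: p(0)=1, p(1)=1, p(2)=2, p(3)=3, p(4)=5, p(5)=7, p(6)=11, p(7)=15, p(8)=22, p(9)=30, p(10)=42, p(11)=56, p(12)=77, p(13)=101, p(14)=135, p(15)=176, p(16)=231, p(17)=297, p(18)=385.
Final step: p(19) = p(18) + p(17) - p(14) - p(12) + p(7) + p(4)
= 385 + 297 - 135 - 77 + 15 + 5
= 490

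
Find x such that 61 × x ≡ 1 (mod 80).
21

gcd(61, 80) = 1, so the inverse exists.
Extended Euclidean algorithm on (80, 61):
80 = 1 × 61 + 19  ⟹  19 = (1)·80 + (-1)·61
61 = 3 × 19 + 4  ⟹  4 = (-3)·80 + (4)·61
19 = 4 × 4 + 3  ⟹  3 = (13)·80 + (-17)·61
4 = 1 × 3 + 1  ⟹  1 = (-16)·80 + (21)·61
So (21)·61 ≡ 1 (mod 80), i.e. 61^(-1) ≡ 21 (mod 80).
Check: 61 × 21 = 1281 ≡ 1 (mod 80)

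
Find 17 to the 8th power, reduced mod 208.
81

Repeated squaring. Binary of 8 = 1000.
17^1 ≡ 17 (mod 208); 17^2 ≡ 81 (mod 208); 17^4 ≡ 113 (mod 208); 17^8 ≡ 81 (mod 208)
17^8 = 17^8 ≡ 81 (mod 208)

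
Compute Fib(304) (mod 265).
178

Matrix identity: Q^n = [[F_(n+1), F_n], [F_n, F_(n-1)]] with Q = [[1,1],[1,0]].
n = 304 = 100110000₂. Square-and-multiply, entries mod 265:
Q^1 = [[1,1],[1,0]]
Q^2 = (Q^1)² = [[2,1],[1,1]]
Q^4 = (Q^2)² = [[5,3],[3,2]]
Q^9 = (Q^4)²·Q = [[55,34],[34,21]]
Q^19 = (Q^9)²·Q = [[140,206],[206,199]]
Q^38 = (Q^19)² = [[26,139],[139,152]]
Q^76 = (Q^38)² = [[122,97],[97,25]]
Q^152 = (Q^76)² = [[178,214],[214,229]]
Q^304 = (Q^152)² = [[100,178],[178,187]]
F_304 mod 265 = Q^304[0][1] = 178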